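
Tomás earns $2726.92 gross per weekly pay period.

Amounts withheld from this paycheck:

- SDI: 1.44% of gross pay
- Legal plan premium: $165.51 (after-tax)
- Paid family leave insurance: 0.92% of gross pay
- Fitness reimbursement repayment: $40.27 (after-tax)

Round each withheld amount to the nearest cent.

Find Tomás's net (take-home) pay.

SDI: $2726.92 × 0.0144 = $39.27
Paid family leave insurance: $2726.92 × 0.0092 = $25.09
Fitness reimbursement repayment: $40.27
Legal plan premium: $165.51
Total deductions = $39.27 + $25.09 + $40.27 + $165.51 = $270.14
Net pay = $2726.92 − $270.14 = $2456.78

$2456.78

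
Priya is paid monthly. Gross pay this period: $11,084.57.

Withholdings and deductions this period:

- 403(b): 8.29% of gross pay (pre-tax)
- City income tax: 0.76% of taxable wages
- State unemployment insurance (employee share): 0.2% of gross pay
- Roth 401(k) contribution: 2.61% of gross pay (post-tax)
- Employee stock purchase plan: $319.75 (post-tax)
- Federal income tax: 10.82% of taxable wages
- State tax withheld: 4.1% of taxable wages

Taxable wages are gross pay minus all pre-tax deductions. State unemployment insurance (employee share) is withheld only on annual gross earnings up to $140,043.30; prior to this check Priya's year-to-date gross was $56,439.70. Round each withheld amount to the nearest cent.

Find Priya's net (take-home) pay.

$7,940.46

403(b): $11,084.57 × 0.0829 = $918.91
Taxable wages = $11,084.57 − $918.91 = $10,165.66
City income tax: $10,165.66 × 0.0076 = $77.26
State tax withheld: $10,165.66 × 0.041 = $416.79
Federal income tax: $10,165.66 × 0.1082 = $1,099.92
State unemployment insurance (employee share): cap not yet reached, full $11,084.57 is subject → $11,084.57 × 0.002 = $22.17
Roth 401(k) contribution: $11,084.57 × 0.0261 = $289.31
Employee stock purchase plan: $319.75
Total deductions = $918.91 + $77.26 + $416.79 + $1,099.92 + $22.17 + $289.31 + $319.75 = $3,144.11
Net pay = $11,084.57 − $3,144.11 = $7,940.46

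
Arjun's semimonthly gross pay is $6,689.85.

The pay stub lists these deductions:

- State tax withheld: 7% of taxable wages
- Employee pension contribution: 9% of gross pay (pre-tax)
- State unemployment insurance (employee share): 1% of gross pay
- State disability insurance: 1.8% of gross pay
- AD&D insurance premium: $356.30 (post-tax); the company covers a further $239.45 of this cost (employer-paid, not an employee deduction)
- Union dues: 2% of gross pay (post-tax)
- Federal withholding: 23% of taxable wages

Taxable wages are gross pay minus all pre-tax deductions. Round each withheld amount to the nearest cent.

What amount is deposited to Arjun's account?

$3,584.02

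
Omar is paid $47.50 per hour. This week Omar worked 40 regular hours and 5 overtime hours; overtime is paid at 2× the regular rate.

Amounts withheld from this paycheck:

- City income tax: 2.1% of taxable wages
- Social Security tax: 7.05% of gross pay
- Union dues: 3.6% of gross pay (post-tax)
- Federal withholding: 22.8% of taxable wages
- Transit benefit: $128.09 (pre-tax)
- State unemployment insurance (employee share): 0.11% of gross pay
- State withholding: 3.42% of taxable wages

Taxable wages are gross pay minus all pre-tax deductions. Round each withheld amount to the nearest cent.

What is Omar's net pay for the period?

Regular pay: 40 × $47.50 = $1900.00
Overtime pay: 5 × $47.50 × 2 = $475.00
Gross pay = $1900.00 + $475.00 = $2375.00
Transit benefit: $128.09
Taxable wages = $2375.00 − $128.09 = $2246.91
Federal withholding: $2246.91 × 0.228 = $512.30
State withholding: $2246.91 × 0.0342 = $76.84
City income tax: $2246.91 × 0.021 = $47.19
Social Security tax: $2375.00 × 0.0705 = $167.44
State unemployment insurance (employee share): $2375.00 × 0.0011 = $2.61
Union dues: $2375.00 × 0.036 = $85.50
Total deductions = $128.09 + $512.30 + $76.84 + $47.19 + $167.44 + $2.61 + $85.50 = $1019.97
Net pay = $2375.00 − $1019.97 = $1355.03

$1355.03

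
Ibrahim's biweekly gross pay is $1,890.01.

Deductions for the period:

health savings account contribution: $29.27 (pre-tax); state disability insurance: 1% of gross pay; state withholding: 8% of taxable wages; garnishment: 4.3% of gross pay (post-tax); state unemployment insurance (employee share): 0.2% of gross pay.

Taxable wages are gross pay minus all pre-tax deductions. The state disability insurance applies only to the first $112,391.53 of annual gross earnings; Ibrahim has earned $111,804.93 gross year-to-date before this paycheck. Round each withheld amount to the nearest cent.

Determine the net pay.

Health savings account contribution: $29.27
Taxable wages = $1,890.01 − $29.27 = $1,860.74
State withholding: $1,860.74 × 0.08 = $148.86
State disability insurance: only $112,391.53 − $111,804.93 = $586.60 of this check is subject → $586.60 × 0.01 = $5.87
State unemployment insurance (employee share): $1,890.01 × 0.002 = $3.78
Garnishment: $1,890.01 × 0.043 = $81.27
Total deductions = $29.27 + $148.86 + $5.87 + $3.78 + $81.27 = $269.05
Net pay = $1,890.01 − $269.05 = $1,620.96

$1,620.96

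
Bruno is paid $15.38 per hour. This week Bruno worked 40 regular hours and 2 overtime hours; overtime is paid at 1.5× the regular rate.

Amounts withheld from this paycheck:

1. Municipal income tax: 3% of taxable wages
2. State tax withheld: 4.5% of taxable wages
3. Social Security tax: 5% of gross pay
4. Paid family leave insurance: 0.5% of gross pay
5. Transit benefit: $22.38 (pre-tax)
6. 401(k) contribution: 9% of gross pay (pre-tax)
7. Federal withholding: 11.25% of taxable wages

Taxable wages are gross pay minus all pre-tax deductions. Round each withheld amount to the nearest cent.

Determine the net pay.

$434.42

Regular pay: 40 × $15.38 = $615.20
Overtime pay: 2 × $15.38 × 1.5 = $46.14
Gross pay = $615.20 + $46.14 = $661.34
401(k) contribution: $661.34 × 0.09 = $59.52
Transit benefit: $22.38
Pre-tax total = $59.52 + $22.38 = $81.90
Taxable wages = $661.34 − $81.90 = $579.44
Municipal income tax: $579.44 × 0.03 = $17.38
Federal withholding: $579.44 × 0.1125 = $65.19
State tax withheld: $579.44 × 0.045 = $26.07
Paid family leave insurance: $661.34 × 0.005 = $3.31
Social Security tax: $661.34 × 0.05 = $33.07
Total deductions = $59.52 + $22.38 + $17.38 + $65.19 + $26.07 + $3.31 + $33.07 = $226.92
Net pay = $661.34 − $226.92 = $434.42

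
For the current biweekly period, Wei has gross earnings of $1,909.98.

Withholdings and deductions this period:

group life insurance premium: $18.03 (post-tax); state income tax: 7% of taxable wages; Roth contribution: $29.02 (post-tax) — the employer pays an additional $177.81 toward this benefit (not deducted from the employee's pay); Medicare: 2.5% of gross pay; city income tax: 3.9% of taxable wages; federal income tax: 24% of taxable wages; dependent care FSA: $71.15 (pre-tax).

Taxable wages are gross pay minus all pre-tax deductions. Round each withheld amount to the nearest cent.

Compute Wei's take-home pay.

$1,102.28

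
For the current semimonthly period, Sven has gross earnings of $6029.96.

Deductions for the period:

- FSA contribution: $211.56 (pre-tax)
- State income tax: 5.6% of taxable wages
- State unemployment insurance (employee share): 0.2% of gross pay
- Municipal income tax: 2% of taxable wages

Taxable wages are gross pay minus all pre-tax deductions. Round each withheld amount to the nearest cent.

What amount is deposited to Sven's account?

FSA contribution: $211.56
Taxable wages = $6029.96 − $211.56 = $5818.40
Municipal income tax: $5818.40 × 0.02 = $116.37
State income tax: $5818.40 × 0.056 = $325.83
State unemployment insurance (employee share): $6029.96 × 0.002 = $12.06
Total deductions = $211.56 + $116.37 + $325.83 + $12.06 = $665.82
Net pay = $6029.96 − $665.82 = $5364.14

$5364.14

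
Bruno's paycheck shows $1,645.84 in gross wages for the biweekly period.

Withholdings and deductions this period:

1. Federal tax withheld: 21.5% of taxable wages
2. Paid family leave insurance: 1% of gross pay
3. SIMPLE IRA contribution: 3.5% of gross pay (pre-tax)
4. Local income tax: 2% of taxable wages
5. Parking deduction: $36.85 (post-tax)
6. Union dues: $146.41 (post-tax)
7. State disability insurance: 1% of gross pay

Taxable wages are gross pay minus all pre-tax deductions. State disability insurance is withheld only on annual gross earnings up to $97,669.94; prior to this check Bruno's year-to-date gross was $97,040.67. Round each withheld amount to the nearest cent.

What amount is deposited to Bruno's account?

$1,009.00

SIMPLE IRA contribution: $1,645.84 × 0.035 = $57.60
Taxable wages = $1,645.84 − $57.60 = $1,588.24
Local income tax: $1,588.24 × 0.02 = $31.76
Federal tax withheld: $1,588.24 × 0.215 = $341.47
Paid family leave insurance: $1,645.84 × 0.01 = $16.46
State disability insurance: only $97,669.94 − $97,040.67 = $629.27 of this check is subject → $629.27 × 0.01 = $6.29
Parking deduction: $36.85
Union dues: $146.41
Total deductions = $57.60 + $31.76 + $341.47 + $16.46 + $6.29 + $36.85 + $146.41 = $636.84
Net pay = $1,645.84 − $636.84 = $1,009.00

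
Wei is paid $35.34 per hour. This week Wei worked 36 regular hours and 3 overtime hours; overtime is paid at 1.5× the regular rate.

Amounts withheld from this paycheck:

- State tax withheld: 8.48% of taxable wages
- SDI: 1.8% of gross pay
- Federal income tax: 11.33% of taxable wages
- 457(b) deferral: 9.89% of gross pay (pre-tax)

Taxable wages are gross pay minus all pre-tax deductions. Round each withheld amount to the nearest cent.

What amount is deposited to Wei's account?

$1008.46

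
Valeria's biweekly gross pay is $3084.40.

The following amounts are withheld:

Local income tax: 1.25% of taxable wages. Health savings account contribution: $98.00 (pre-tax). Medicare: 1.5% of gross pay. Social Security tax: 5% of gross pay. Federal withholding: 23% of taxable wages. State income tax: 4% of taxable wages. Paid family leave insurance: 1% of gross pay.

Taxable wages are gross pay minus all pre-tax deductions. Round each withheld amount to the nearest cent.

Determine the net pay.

Health savings account contribution: $98.00
Taxable wages = $3084.40 − $98.00 = $2986.40
Local income tax: $2986.40 × 0.0125 = $37.33
State income tax: $2986.40 × 0.04 = $119.46
Federal withholding: $2986.40 × 0.23 = $686.87
Paid family leave insurance: $3084.40 × 0.01 = $30.84
Social Security tax: $3084.40 × 0.05 = $154.22
Medicare: $3084.40 × 0.015 = $46.27
Total deductions = $98.00 + $37.33 + $119.46 + $686.87 + $30.84 + $154.22 + $46.27 = $1172.99
Net pay = $3084.40 − $1172.99 = $1911.41

$1911.41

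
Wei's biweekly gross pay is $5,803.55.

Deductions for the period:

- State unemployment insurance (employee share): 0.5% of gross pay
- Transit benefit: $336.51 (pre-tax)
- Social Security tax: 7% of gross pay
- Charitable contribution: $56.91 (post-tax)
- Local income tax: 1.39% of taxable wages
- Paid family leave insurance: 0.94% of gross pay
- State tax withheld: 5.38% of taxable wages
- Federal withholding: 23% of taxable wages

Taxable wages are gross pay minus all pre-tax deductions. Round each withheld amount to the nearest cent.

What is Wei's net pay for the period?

Transit benefit: $336.51
Taxable wages = $5,803.55 − $336.51 = $5,467.04
Local income tax: $5,467.04 × 0.0139 = $75.99
Federal withholding: $5,467.04 × 0.23 = $1,257.42
State tax withheld: $5,467.04 × 0.0538 = $294.13
State unemployment insurance (employee share): $5,803.55 × 0.005 = $29.02
Paid family leave insurance: $5,803.55 × 0.0094 = $54.55
Social Security tax: $5,803.55 × 0.07 = $406.25
Charitable contribution: $56.91
Total deductions = $336.51 + $75.99 + $1,257.42 + $294.13 + $29.02 + $54.55 + $406.25 + $56.91 = $2,510.78
Net pay = $5,803.55 − $2,510.78 = $3,292.77

$3,292.77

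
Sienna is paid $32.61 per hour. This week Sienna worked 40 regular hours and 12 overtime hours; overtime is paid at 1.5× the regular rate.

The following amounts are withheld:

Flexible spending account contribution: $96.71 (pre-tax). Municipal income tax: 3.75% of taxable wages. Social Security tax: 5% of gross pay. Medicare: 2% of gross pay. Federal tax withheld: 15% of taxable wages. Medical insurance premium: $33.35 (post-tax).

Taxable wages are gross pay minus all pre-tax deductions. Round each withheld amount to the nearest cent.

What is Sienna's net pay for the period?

$1,292.42

Regular pay: 40 × $32.61 = $1,304.40
Overtime pay: 12 × $32.61 × 1.5 = $586.98
Gross pay = $1,304.40 + $586.98 = $1,891.38
Flexible spending account contribution: $96.71
Taxable wages = $1,891.38 − $96.71 = $1,794.67
Municipal income tax: $1,794.67 × 0.0375 = $67.30
Federal tax withheld: $1,794.67 × 0.15 = $269.20
Social Security tax: $1,891.38 × 0.05 = $94.57
Medicare: $1,891.38 × 0.02 = $37.83
Medical insurance premium: $33.35
Total deductions = $96.71 + $67.30 + $269.20 + $94.57 + $37.83 + $33.35 = $598.96
Net pay = $1,891.38 − $598.96 = $1,292.42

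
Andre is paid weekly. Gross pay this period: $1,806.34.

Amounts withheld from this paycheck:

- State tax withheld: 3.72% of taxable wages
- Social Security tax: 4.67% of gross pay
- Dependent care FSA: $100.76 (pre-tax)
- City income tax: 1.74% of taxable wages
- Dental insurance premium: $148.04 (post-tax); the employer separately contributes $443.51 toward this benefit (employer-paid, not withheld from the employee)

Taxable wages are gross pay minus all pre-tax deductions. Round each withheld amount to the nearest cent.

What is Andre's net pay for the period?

$1,380.05

Dependent care FSA: $100.76
Taxable wages = $1,806.34 − $100.76 = $1,705.58
City income tax: $1,705.58 × 0.0174 = $29.68
State tax withheld: $1,705.58 × 0.0372 = $63.45
Social Security tax: $1,806.34 × 0.0467 = $84.36
Dental insurance premium: $148.04
(Employer's $443.51 toward dental insurance premium is not withheld from the employee.)
Total deductions = $100.76 + $29.68 + $63.45 + $84.36 + $148.04 = $426.29
Net pay = $1,806.34 − $426.29 = $1,380.05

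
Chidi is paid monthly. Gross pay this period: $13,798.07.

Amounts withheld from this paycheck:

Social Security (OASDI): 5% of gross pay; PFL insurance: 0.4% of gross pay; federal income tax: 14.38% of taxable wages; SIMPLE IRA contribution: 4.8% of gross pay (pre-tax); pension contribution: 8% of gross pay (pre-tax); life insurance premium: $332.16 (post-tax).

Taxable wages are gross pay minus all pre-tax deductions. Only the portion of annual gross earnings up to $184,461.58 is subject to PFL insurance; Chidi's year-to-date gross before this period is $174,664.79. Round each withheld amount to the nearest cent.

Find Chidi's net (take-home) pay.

SIMPLE IRA contribution: $13,798.07 × 0.048 = $662.31
Pension contribution: $13,798.07 × 0.08 = $1,103.85
Pre-tax total = $662.31 + $1,103.85 = $1,766.16
Taxable wages = $13,798.07 − $1,766.16 = $12,031.91
Federal income tax: $12,031.91 × 0.1438 = $1,730.19
Social Security (OASDI): $13,798.07 × 0.05 = $689.90
PFL insurance: only $184,461.58 − $174,664.79 = $9,796.79 of this check is subject → $9,796.79 × 0.004 = $39.19
Life insurance premium: $332.16
Total deductions = $662.31 + $1,103.85 + $1,730.19 + $689.90 + $39.19 + $332.16 = $4,557.60
Net pay = $13,798.07 − $4,557.60 = $9,240.47

$9,240.47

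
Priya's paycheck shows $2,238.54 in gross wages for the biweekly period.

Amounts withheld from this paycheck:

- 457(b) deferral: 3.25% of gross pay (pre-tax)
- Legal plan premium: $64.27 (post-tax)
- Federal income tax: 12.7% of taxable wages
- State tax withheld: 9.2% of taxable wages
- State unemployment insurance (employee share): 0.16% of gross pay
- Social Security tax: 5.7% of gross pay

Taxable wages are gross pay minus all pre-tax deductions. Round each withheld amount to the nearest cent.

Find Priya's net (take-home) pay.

457(b) deferral: $2,238.54 × 0.0325 = $72.75
Taxable wages = $2,238.54 − $72.75 = $2,165.79
State tax withheld: $2,165.79 × 0.092 = $199.25
Federal income tax: $2,165.79 × 0.127 = $275.06
State unemployment insurance (employee share): $2,238.54 × 0.0016 = $3.58
Social Security tax: $2,238.54 × 0.057 = $127.60
Legal plan premium: $64.27
Total deductions = $72.75 + $199.25 + $275.06 + $3.58 + $127.60 + $64.27 = $742.51
Net pay = $2,238.54 − $742.51 = $1,496.03

$1,496.03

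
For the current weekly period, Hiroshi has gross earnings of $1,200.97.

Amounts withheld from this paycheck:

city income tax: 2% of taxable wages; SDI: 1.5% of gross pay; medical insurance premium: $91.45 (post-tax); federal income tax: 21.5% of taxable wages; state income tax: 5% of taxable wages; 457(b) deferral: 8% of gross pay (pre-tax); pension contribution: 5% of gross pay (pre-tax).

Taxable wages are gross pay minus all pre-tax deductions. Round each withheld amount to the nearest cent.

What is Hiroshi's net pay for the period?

$637.60

457(b) deferral: $1,200.97 × 0.08 = $96.08
Pension contribution: $1,200.97 × 0.05 = $60.05
Pre-tax total = $96.08 + $60.05 = $156.13
Taxable wages = $1,200.97 − $156.13 = $1,044.84
State income tax: $1,044.84 × 0.05 = $52.24
Federal income tax: $1,044.84 × 0.215 = $224.64
City income tax: $1,044.84 × 0.02 = $20.90
SDI: $1,200.97 × 0.015 = $18.01
Medical insurance premium: $91.45
Total deductions = $96.08 + $60.05 + $52.24 + $224.64 + $20.90 + $18.01 + $91.45 = $563.37
Net pay = $1,200.97 − $563.37 = $637.60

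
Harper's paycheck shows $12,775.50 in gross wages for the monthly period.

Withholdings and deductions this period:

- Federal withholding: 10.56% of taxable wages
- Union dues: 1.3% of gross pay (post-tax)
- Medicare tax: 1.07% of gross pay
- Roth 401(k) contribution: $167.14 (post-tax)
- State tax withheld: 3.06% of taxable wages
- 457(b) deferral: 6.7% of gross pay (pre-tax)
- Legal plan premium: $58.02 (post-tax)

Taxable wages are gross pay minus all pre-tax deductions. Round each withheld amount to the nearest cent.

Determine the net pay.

457(b) deferral: $12,775.50 × 0.067 = $855.96
Taxable wages = $12,775.50 − $855.96 = $11,919.54
State tax withheld: $11,919.54 × 0.0306 = $364.74
Federal withholding: $11,919.54 × 0.1056 = $1,258.70
Medicare tax: $12,775.50 × 0.0107 = $136.70
Roth 401(k) contribution: $167.14
Union dues: $12,775.50 × 0.013 = $166.08
Legal plan premium: $58.02
Total deductions = $855.96 + $364.74 + $1,258.70 + $136.70 + $167.14 + $166.08 + $58.02 = $3,007.34
Net pay = $12,775.50 − $3,007.34 = $9,768.16

$9,768.16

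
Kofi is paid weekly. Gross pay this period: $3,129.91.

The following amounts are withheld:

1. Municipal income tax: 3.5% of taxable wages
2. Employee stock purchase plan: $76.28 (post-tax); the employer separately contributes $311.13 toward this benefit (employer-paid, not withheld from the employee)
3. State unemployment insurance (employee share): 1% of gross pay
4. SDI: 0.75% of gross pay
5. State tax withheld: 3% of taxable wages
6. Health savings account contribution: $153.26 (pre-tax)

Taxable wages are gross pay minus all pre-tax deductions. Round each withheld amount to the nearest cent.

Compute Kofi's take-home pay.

Health savings account contribution: $153.26
Taxable wages = $3,129.91 − $153.26 = $2,976.65
Municipal income tax: $2,976.65 × 0.035 = $104.18
State tax withheld: $2,976.65 × 0.03 = $89.30
State unemployment insurance (employee share): $3,129.91 × 0.01 = $31.30
SDI: $3,129.91 × 0.0075 = $23.47
Employee stock purchase plan: $76.28
(Employer's $311.13 toward employee stock purchase plan is not withheld from the employee.)
Total deductions = $153.26 + $104.18 + $89.30 + $31.30 + $23.47 + $76.28 = $477.79
Net pay = $3,129.91 − $477.79 = $2,652.12

$2,652.12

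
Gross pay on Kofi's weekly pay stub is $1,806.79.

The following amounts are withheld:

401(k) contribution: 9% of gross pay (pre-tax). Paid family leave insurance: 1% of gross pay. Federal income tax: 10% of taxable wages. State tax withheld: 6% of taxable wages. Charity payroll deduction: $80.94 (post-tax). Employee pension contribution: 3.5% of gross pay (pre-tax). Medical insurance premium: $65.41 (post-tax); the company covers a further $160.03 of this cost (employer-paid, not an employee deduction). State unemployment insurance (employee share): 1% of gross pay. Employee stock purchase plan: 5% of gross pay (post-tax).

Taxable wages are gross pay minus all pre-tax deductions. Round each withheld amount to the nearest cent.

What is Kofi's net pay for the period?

401(k) contribution: $1,806.79 × 0.09 = $162.61
Employee pension contribution: $1,806.79 × 0.035 = $63.24
Pre-tax total = $162.61 + $63.24 = $225.85
Taxable wages = $1,806.79 − $225.85 = $1,580.94
Federal income tax: $1,580.94 × 0.1 = $158.09
State tax withheld: $1,580.94 × 0.06 = $94.86
Paid family leave insurance: $1,806.79 × 0.01 = $18.07
State unemployment insurance (employee share): $1,806.79 × 0.01 = $18.07
Employee stock purchase plan: $1,806.79 × 0.05 = $90.34
Charity payroll deduction: $80.94
Medical insurance premium: $65.41
(Employer's $160.03 toward medical insurance premium is not withheld from the employee.)
Total deductions = $162.61 + $63.24 + $158.09 + $94.86 + $18.07 + $18.07 + $90.34 + $80.94 + $65.41 = $751.63
Net pay = $1,806.79 − $751.63 = $1,055.16

$1,055.16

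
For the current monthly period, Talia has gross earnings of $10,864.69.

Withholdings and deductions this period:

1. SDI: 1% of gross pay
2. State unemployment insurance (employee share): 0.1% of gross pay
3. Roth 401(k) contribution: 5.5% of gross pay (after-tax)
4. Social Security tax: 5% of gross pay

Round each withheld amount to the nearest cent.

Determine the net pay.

$9,604.39

SDI: $10,864.69 × 0.01 = $108.65
Social Security tax: $10,864.69 × 0.05 = $543.23
State unemployment insurance (employee share): $10,864.69 × 0.001 = $10.86
Roth 401(k) contribution: $10,864.69 × 0.055 = $597.56
Total deductions = $108.65 + $543.23 + $10.86 + $597.56 = $1,260.30
Net pay = $10,864.69 − $1,260.30 = $9,604.39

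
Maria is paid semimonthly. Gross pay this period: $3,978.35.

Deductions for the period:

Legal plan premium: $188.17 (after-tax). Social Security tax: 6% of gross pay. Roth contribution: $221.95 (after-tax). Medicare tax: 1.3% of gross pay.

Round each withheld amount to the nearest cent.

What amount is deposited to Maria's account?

Social Security tax: $3,978.35 × 0.06 = $238.70
Medicare tax: $3,978.35 × 0.013 = $51.72
Roth contribution: $221.95
Legal plan premium: $188.17
Total deductions = $238.70 + $51.72 + $221.95 + $188.17 = $700.54
Net pay = $3,978.35 − $700.54 = $3,277.81

$3,277.81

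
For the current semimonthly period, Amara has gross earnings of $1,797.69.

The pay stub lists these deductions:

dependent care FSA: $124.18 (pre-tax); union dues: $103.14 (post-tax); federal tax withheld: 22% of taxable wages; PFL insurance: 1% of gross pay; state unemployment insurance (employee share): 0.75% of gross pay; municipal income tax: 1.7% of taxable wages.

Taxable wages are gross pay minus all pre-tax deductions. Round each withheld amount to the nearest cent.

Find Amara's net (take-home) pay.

$1,142.29

Dependent care FSA: $124.18
Taxable wages = $1,797.69 − $124.18 = $1,673.51
Federal tax withheld: $1,673.51 × 0.22 = $368.17
Municipal income tax: $1,673.51 × 0.017 = $28.45
State unemployment insurance (employee share): $1,797.69 × 0.0075 = $13.48
PFL insurance: $1,797.69 × 0.01 = $17.98
Union dues: $103.14
Total deductions = $124.18 + $368.17 + $28.45 + $13.48 + $17.98 + $103.14 = $655.40
Net pay = $1,797.69 − $655.40 = $1,142.29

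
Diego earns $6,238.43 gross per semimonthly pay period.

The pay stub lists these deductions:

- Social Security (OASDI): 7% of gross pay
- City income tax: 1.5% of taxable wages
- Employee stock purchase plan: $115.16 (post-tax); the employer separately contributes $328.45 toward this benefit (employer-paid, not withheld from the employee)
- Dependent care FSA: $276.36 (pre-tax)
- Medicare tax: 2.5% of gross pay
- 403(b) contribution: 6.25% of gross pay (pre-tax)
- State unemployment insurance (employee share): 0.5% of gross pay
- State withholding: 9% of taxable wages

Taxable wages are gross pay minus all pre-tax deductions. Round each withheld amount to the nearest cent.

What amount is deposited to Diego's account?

403(b) contribution: $6,238.43 × 0.0625 = $389.90
Dependent care FSA: $276.36
Pre-tax total = $389.90 + $276.36 = $666.26
Taxable wages = $6,238.43 − $666.26 = $5,572.17
City income tax: $5,572.17 × 0.015 = $83.58
State withholding: $5,572.17 × 0.09 = $501.50
Medicare tax: $6,238.43 × 0.025 = $155.96
State unemployment insurance (employee share): $6,238.43 × 0.005 = $31.19
Social Security (OASDI): $6,238.43 × 0.07 = $436.69
Employee stock purchase plan: $115.16
(Employer's $328.45 toward employee stock purchase plan is not withheld from the employee.)
Total deductions = $389.90 + $276.36 + $83.58 + $501.50 + $155.96 + $31.19 + $436.69 + $115.16 = $1,990.34
Net pay = $6,238.43 − $1,990.34 = $4,248.09

$4,248.09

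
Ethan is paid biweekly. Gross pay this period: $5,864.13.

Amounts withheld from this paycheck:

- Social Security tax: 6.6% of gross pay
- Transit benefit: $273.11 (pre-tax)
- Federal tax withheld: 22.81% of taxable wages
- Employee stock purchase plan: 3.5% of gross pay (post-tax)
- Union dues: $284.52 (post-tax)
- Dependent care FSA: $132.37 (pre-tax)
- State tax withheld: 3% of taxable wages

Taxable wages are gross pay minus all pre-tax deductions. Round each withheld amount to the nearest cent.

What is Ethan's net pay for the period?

$3,172.98

Dependent care FSA: $132.37
Transit benefit: $273.11
Pre-tax total = $132.37 + $273.11 = $405.48
Taxable wages = $5,864.13 − $405.48 = $5,458.65
State tax withheld: $5,458.65 × 0.03 = $163.76
Federal tax withheld: $5,458.65 × 0.2281 = $1,245.12
Social Security tax: $5,864.13 × 0.066 = $387.03
Union dues: $284.52
Employee stock purchase plan: $5,864.13 × 0.035 = $205.24
Total deductions = $132.37 + $273.11 + $163.76 + $1,245.12 + $387.03 + $284.52 + $205.24 = $2,691.15
Net pay = $5,864.13 − $2,691.15 = $3,172.98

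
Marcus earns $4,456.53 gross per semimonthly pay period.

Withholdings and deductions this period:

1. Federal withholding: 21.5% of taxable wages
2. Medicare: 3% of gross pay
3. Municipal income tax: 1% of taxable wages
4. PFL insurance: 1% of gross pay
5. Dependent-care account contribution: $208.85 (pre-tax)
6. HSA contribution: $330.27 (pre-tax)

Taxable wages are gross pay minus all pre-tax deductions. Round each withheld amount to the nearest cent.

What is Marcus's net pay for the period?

HSA contribution: $330.27
Dependent-care account contribution: $208.85
Pre-tax total = $330.27 + $208.85 = $539.12
Taxable wages = $4,456.53 − $539.12 = $3,917.41
Municipal income tax: $3,917.41 × 0.01 = $39.17
Federal withholding: $3,917.41 × 0.215 = $842.24
Medicare: $4,456.53 × 0.03 = $133.70
PFL insurance: $4,456.53 × 0.01 = $44.57
Total deductions = $330.27 + $208.85 + $39.17 + $842.24 + $133.70 + $44.57 = $1,598.80
Net pay = $4,456.53 − $1,598.80 = $2,857.73

$2,857.73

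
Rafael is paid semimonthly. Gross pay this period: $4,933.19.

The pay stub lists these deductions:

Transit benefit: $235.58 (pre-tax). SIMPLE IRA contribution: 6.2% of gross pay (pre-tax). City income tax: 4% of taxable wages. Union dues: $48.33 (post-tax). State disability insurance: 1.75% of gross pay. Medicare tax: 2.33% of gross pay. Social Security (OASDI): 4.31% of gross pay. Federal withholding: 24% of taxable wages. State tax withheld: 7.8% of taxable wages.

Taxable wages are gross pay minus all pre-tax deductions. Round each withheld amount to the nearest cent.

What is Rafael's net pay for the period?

Transit benefit: $235.58
SIMPLE IRA contribution: $4,933.19 × 0.062 = $305.86
Pre-tax total = $235.58 + $305.86 = $541.44
Taxable wages = $4,933.19 − $541.44 = $4,391.75
Federal withholding: $4,391.75 × 0.24 = $1,054.02
State tax withheld: $4,391.75 × 0.078 = $342.56
City income tax: $4,391.75 × 0.04 = $175.67
Medicare tax: $4,933.19 × 0.0233 = $114.94
Social Security (OASDI): $4,933.19 × 0.0431 = $212.62
State disability insurance: $4,933.19 × 0.0175 = $86.33
Union dues: $48.33
Total deductions = $235.58 + $305.86 + $1,054.02 + $342.56 + $175.67 + $114.94 + $212.62 + $86.33 + $48.33 = $2,575.91
Net pay = $4,933.19 − $2,575.91 = $2,357.28

$2,357.28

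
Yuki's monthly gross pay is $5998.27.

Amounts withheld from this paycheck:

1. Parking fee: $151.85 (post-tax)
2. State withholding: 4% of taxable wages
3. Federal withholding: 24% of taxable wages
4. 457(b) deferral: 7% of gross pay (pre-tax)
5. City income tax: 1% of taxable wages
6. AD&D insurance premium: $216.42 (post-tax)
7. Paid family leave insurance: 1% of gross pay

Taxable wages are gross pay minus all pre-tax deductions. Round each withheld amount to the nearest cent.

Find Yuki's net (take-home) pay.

457(b) deferral: $5998.27 × 0.07 = $419.88
Taxable wages = $5998.27 − $419.88 = $5578.39
City income tax: $5578.39 × 0.01 = $55.78
State withholding: $5578.39 × 0.04 = $223.14
Federal withholding: $5578.39 × 0.24 = $1338.81
Paid family leave insurance: $5998.27 × 0.01 = $59.98
Parking fee: $151.85
AD&D insurance premium: $216.42
Total deductions = $419.88 + $55.78 + $223.14 + $1338.81 + $59.98 + $151.85 + $216.42 = $2465.86
Net pay = $5998.27 − $2465.86 = $3532.41

$3532.41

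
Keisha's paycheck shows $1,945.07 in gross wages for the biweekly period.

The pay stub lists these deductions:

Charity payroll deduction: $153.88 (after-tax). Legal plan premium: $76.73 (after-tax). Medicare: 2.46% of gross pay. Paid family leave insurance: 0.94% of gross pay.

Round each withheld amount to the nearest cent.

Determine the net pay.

$1,648.33

Medicare: $1,945.07 × 0.0246 = $47.85
Paid family leave insurance: $1,945.07 × 0.0094 = $18.28
Legal plan premium: $76.73
Charity payroll deduction: $153.88
Total deductions = $47.85 + $18.28 + $76.73 + $153.88 = $296.74
Net pay = $1,945.07 − $296.74 = $1,648.33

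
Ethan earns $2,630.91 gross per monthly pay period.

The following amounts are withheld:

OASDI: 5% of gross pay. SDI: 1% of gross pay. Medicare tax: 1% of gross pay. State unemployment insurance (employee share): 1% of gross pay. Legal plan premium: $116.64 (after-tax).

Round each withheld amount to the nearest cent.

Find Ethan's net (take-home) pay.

$2,303.79

State unemployment insurance (employee share): $2,630.91 × 0.01 = $26.31
SDI: $2,630.91 × 0.01 = $26.31
Medicare tax: $2,630.91 × 0.01 = $26.31
OASDI: $2,630.91 × 0.05 = $131.55
Legal plan premium: $116.64
Total deductions = $26.31 + $26.31 + $26.31 + $131.55 + $116.64 = $327.12
Net pay = $2,630.91 − $327.12 = $2,303.79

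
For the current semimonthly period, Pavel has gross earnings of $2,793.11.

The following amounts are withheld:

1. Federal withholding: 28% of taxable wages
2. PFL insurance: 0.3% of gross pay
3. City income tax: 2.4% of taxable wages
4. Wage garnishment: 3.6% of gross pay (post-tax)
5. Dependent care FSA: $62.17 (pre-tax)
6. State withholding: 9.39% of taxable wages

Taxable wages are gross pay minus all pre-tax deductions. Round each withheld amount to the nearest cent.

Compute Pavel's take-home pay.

$1,535.37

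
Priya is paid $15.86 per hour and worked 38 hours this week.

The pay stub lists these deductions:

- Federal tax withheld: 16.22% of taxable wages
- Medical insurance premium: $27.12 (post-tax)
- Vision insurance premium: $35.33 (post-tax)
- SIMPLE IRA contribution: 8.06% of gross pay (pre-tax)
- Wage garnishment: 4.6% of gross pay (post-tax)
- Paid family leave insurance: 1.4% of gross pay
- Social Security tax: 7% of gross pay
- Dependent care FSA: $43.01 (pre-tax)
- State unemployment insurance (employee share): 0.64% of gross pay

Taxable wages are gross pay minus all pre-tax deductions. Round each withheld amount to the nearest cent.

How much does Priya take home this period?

$283.53

Gross pay: 38 × $15.86 = $602.68
SIMPLE IRA contribution: $602.68 × 0.0806 = $48.58
Dependent care FSA: $43.01
Pre-tax total = $48.58 + $43.01 = $91.59
Taxable wages = $602.68 − $91.59 = $511.09
Federal tax withheld: $511.09 × 0.1622 = $82.90
Paid family leave insurance: $602.68 × 0.014 = $8.44
Social Security tax: $602.68 × 0.07 = $42.19
State unemployment insurance (employee share): $602.68 × 0.0064 = $3.86
Vision insurance premium: $35.33
Medical insurance premium: $27.12
Wage garnishment: $602.68 × 0.046 = $27.72
Total deductions = $48.58 + $43.01 + $82.90 + $8.44 + $42.19 + $3.86 + $35.33 + $27.12 + $27.72 = $319.15
Net pay = $602.68 − $319.15 = $283.53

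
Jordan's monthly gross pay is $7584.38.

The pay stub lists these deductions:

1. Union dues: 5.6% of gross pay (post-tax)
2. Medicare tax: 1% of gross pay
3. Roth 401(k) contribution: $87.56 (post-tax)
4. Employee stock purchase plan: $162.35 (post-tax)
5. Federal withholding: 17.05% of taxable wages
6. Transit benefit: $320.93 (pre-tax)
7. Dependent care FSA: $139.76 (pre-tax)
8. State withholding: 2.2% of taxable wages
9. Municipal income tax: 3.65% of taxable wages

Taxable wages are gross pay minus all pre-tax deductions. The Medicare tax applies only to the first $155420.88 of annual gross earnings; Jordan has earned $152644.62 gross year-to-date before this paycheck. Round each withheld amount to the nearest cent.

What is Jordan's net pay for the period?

$4789.97

Dependent care FSA: $139.76
Transit benefit: $320.93
Pre-tax total = $139.76 + $320.93 = $460.69
Taxable wages = $7584.38 − $460.69 = $7123.69
Municipal income tax: $7123.69 × 0.0365 = $260.01
Federal withholding: $7123.69 × 0.1705 = $1214.59
State withholding: $7123.69 × 0.022 = $156.72
Medicare tax: only $155420.88 − $152644.62 = $2776.26 of this check is subject → $2776.26 × 0.01 = $27.76
Employee stock purchase plan: $162.35
Roth 401(k) contribution: $87.56
Union dues: $7584.38 × 0.056 = $424.73
Total deductions = $139.76 + $320.93 + $260.01 + $1214.59 + $156.72 + $27.76 + $162.35 + $87.56 + $424.73 = $2794.41
Net pay = $7584.38 − $2794.41 = $4789.97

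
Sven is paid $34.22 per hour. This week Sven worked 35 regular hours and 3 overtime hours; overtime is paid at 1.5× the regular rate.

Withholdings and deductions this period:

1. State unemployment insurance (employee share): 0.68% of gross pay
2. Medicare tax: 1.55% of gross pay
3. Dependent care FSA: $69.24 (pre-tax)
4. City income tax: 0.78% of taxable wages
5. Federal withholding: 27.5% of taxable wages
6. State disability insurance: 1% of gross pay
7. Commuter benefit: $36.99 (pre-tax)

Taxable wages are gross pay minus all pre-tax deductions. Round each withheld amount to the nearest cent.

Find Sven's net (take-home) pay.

$849.59

Regular pay: 35 × $34.22 = $1,197.70
Overtime pay: 3 × $34.22 × 1.5 = $153.99
Gross pay = $1,197.70 + $153.99 = $1,351.69
Commuter benefit: $36.99
Dependent care FSA: $69.24
Pre-tax total = $36.99 + $69.24 = $106.23
Taxable wages = $1,351.69 − $106.23 = $1,245.46
Federal withholding: $1,245.46 × 0.275 = $342.50
City income tax: $1,245.46 × 0.0078 = $9.71
State disability insurance: $1,351.69 × 0.01 = $13.52
State unemployment insurance (employee share): $1,351.69 × 0.0068 = $9.19
Medicare tax: $1,351.69 × 0.0155 = $20.95
Total deductions = $36.99 + $69.24 + $342.50 + $9.71 + $13.52 + $9.19 + $20.95 = $502.10
Net pay = $1,351.69 − $502.10 = $849.59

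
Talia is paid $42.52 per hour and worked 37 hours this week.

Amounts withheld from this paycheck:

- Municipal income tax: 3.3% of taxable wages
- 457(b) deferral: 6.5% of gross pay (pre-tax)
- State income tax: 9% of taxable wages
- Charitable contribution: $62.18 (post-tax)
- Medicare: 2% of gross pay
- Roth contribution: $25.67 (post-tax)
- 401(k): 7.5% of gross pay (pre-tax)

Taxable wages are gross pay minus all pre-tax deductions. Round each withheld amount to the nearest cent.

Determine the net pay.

Gross pay: 37 × $42.52 = $1,573.24
457(b) deferral: $1,573.24 × 0.065 = $102.26
401(k): $1,573.24 × 0.075 = $117.99
Pre-tax total = $102.26 + $117.99 = $220.25
Taxable wages = $1,573.24 − $220.25 = $1,352.99
Municipal income tax: $1,352.99 × 0.033 = $44.65
State income tax: $1,352.99 × 0.09 = $121.77
Medicare: $1,573.24 × 0.02 = $31.46
Roth contribution: $25.67
Charitable contribution: $62.18
Total deductions = $102.26 + $117.99 + $44.65 + $121.77 + $31.46 + $25.67 + $62.18 = $505.98
Net pay = $1,573.24 − $505.98 = $1,067.26

$1,067.26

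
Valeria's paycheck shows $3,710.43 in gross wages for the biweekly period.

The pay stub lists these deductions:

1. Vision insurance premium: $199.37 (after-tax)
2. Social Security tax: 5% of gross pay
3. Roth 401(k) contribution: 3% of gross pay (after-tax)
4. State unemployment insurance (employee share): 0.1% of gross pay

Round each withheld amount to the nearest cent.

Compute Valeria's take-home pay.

$3,210.52

Social Security tax: $3,710.43 × 0.05 = $185.52
State unemployment insurance (employee share): $3,710.43 × 0.001 = $3.71
Vision insurance premium: $199.37
Roth 401(k) contribution: $3,710.43 × 0.03 = $111.31
Total deductions = $185.52 + $3.71 + $199.37 + $111.31 = $499.91
Net pay = $3,710.43 − $499.91 = $3,210.52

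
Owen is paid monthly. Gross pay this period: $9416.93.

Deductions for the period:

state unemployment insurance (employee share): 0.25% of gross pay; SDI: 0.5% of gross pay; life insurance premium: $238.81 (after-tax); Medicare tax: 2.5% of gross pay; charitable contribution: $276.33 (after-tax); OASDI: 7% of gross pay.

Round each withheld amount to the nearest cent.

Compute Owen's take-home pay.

Medicare tax: $9416.93 × 0.025 = $235.42
OASDI: $9416.93 × 0.07 = $659.19
State unemployment insurance (employee share): $9416.93 × 0.0025 = $23.54
SDI: $9416.93 × 0.005 = $47.08
Life insurance premium: $238.81
Charitable contribution: $276.33
Total deductions = $235.42 + $659.19 + $23.54 + $47.08 + $238.81 + $276.33 = $1480.37
Net pay = $9416.93 − $1480.37 = $7936.56

$7936.56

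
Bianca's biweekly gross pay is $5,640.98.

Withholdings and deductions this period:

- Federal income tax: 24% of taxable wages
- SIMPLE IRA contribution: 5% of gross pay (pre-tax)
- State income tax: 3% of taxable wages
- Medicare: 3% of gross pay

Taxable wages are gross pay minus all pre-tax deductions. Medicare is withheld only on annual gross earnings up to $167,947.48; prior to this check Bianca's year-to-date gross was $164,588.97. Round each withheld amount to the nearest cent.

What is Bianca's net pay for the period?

SIMPLE IRA contribution: $5,640.98 × 0.05 = $282.05
Taxable wages = $5,640.98 − $282.05 = $5,358.93
State income tax: $5,358.93 × 0.03 = $160.77
Federal income tax: $5,358.93 × 0.24 = $1,286.14
Medicare: only $167,947.48 − $164,588.97 = $3,358.51 of this check is subject → $3,358.51 × 0.03 = $100.76
Total deductions = $282.05 + $160.77 + $1,286.14 + $100.76 = $1,829.72
Net pay = $5,640.98 − $1,829.72 = $3,811.26

$3,811.26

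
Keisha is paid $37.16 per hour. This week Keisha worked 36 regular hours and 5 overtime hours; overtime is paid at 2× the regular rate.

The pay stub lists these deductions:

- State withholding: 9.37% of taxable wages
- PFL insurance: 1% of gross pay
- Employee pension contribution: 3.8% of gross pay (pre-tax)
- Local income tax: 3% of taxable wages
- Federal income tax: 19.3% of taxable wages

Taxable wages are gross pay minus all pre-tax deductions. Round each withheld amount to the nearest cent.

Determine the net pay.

$1,106.53

Regular pay: 36 × $37.16 = $1,337.76
Overtime pay: 5 × $37.16 × 2 = $371.60
Gross pay = $1,337.76 + $371.60 = $1,709.36
Employee pension contribution: $1,709.36 × 0.038 = $64.96
Taxable wages = $1,709.36 − $64.96 = $1,644.40
State withholding: $1,644.40 × 0.0937 = $154.08
Local income tax: $1,644.40 × 0.03 = $49.33
Federal income tax: $1,644.40 × 0.193 = $317.37
PFL insurance: $1,709.36 × 0.01 = $17.09
Total deductions = $64.96 + $154.08 + $49.33 + $317.37 + $17.09 = $602.83
Net pay = $1,709.36 − $602.83 = $1,106.53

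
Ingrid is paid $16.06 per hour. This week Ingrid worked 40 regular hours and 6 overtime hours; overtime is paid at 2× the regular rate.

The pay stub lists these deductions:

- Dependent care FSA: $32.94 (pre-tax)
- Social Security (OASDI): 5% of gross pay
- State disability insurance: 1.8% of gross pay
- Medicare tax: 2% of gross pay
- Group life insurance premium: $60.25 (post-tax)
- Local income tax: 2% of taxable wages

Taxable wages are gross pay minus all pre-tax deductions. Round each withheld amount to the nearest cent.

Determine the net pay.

$652.40

Regular pay: 40 × $16.06 = $642.40
Overtime pay: 6 × $16.06 × 2 = $192.72
Gross pay = $642.40 + $192.72 = $835.12
Dependent care FSA: $32.94
Taxable wages = $835.12 − $32.94 = $802.18
Local income tax: $802.18 × 0.02 = $16.04
Medicare tax: $835.12 × 0.02 = $16.70
Social Security (OASDI): $835.12 × 0.05 = $41.76
State disability insurance: $835.12 × 0.018 = $15.03
Group life insurance premium: $60.25
Total deductions = $32.94 + $16.04 + $16.70 + $41.76 + $15.03 + $60.25 = $182.72
Net pay = $835.12 − $182.72 = $652.40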